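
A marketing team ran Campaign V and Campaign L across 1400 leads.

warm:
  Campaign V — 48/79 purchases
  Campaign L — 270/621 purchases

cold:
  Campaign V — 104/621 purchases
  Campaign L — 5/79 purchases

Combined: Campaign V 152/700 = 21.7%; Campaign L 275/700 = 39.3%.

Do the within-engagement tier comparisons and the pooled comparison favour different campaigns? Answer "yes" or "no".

yes

Within each engagement tier level (warm 60.8% vs 43.5%; cold 16.7% vs 6.3%), Campaign V has the higher rate every time. Pooled: 21.7% vs 39.3% — Campaign L has the higher rate overall. The two comparisons disagree.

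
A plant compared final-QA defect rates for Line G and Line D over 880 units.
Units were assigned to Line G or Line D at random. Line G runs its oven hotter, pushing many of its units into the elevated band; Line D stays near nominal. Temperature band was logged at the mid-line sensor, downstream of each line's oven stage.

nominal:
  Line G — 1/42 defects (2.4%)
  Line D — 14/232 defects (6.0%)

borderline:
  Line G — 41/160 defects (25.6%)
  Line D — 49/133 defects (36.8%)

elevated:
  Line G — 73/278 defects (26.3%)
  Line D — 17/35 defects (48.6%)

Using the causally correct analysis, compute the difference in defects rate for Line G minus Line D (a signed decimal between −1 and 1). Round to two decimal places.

The in-process temperature band-specific comparison favours Line G throughout, but the pooled figures favour Line D. The question is whether to condition on in-process temperature band.
The distribution of in-process temperature band is itself part of what the line does — it is an intermediate outcome. Holding it fixed would remove that part of the effect; the total effect is the pooled difference.
The causal difference is the pooled difference: 0.240 − 0.200 = +0.040.

+0.04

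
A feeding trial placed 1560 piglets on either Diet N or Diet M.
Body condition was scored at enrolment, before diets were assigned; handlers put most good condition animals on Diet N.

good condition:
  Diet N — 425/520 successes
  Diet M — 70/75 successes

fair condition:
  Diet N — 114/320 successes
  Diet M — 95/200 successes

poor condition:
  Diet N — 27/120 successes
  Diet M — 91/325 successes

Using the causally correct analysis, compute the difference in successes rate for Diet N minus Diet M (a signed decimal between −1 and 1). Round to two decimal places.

-0.10

Starting body condition differs across diets for reasons unrelated to any effect of the diet itself, and it separately predicts the outcome — a classic confounder. We must compare within starting body condition levels.
Adjusting over the population distribution of starting body condition: 0.381·(0.817−0.933) + 0.333·(0.356−0.475) + 0.285·(0.225−0.280) = -0.100.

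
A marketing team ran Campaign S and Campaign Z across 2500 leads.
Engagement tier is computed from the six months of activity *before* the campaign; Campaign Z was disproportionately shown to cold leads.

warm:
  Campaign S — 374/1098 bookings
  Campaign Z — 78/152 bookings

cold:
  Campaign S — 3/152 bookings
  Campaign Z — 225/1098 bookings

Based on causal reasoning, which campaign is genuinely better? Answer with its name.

Engagement tier satisfies the back-door criterion: it is not a descendant of the campaign, and it blocks the spurious path from campaign to outcome. Adjusting for it (i.e., using the within-engagement tier rates) gives the causal effect.
Within each level — warm: 34.1% vs 51.3%; cold: 2.0% vs 20.5% — Campaign Z is higher every time.

Campaign Z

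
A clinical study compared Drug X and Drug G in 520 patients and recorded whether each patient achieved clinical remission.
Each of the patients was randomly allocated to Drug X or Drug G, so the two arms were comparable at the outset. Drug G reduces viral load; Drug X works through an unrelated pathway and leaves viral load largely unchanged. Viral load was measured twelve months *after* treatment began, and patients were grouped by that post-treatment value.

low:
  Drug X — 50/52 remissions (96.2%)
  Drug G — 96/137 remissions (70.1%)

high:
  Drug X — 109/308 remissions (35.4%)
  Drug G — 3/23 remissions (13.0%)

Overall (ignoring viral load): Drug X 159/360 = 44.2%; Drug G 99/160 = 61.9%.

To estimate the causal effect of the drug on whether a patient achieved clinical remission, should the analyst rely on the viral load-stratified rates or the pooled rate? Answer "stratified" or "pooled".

pooled

Viral load lies on the pathway drug → viral load → outcome, so adjusting for it blocks the indirect effect. For the total causal effect of drug, use the unadjusted pooled rates.
Pooled: Drug X 44.2% vs Drug G 61.9%; Drug G is higher overall.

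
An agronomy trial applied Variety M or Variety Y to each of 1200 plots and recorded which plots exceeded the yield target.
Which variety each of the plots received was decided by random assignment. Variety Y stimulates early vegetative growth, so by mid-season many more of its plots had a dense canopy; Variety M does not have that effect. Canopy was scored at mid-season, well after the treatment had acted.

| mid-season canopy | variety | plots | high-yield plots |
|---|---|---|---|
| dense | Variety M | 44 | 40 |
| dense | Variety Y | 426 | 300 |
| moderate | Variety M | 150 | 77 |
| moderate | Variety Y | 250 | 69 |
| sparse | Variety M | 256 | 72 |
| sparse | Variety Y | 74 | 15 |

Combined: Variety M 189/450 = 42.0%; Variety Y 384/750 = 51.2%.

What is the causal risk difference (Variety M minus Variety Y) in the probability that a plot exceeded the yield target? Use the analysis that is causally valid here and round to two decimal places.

-0.09

Mid-season canopy here is a post-treatment variable shaped by the variety; conditioning on it would introduce bias rather than remove it. The overall comparison is the causal one.
The causal difference is the pooled difference: 0.420 − 0.512 = -0.092.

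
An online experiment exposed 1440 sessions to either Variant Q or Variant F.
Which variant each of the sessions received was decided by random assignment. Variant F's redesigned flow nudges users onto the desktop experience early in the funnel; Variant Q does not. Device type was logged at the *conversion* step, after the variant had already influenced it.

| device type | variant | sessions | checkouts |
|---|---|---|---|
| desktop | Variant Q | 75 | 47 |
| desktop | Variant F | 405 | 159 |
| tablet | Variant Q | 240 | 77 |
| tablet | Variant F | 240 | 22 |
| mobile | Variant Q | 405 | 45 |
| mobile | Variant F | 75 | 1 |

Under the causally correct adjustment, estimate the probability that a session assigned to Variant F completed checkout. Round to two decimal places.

Device type lies on the pathway variant → device type → outcome, so adjusting for it blocks the indirect effect. For the total causal effect of variant, use the unadjusted pooled rates.
So P(outcome | do(Variant F)) is just the pooled rate for Variant F: 182/720 = 0.253.

0.25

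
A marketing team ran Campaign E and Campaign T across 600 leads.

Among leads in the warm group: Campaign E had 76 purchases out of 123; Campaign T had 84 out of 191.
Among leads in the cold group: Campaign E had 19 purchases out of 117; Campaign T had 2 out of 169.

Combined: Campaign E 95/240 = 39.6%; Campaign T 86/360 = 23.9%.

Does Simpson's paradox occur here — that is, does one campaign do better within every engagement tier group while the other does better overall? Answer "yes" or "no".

Within each engagement tier level (warm 61.8% vs 44.0%; cold 16.2% vs 1.2%), Campaign E has the higher rate every time. Pooled: 39.6% vs 23.9% — Campaign E has the higher rate overall. They agree.

no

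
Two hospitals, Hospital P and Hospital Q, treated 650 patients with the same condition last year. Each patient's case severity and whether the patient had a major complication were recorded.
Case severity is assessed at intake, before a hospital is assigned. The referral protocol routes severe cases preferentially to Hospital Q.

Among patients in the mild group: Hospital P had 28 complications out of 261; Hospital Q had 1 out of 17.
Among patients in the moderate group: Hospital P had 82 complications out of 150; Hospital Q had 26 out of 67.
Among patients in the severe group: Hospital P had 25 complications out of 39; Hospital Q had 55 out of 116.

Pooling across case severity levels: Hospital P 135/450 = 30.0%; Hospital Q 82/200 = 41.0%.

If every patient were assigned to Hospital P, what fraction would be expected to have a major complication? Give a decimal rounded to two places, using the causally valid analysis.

0.38

Here case severity is a common cause — it drives both which hospital a case falls under and the outcome. The crude comparison mixes populations; the stratum-specific rates are the causally relevant ones.
Standardising Hospital P to the population case severity mix: 0.428·28/261 + 0.334·82/150 + 0.238·25/39 = 0.381.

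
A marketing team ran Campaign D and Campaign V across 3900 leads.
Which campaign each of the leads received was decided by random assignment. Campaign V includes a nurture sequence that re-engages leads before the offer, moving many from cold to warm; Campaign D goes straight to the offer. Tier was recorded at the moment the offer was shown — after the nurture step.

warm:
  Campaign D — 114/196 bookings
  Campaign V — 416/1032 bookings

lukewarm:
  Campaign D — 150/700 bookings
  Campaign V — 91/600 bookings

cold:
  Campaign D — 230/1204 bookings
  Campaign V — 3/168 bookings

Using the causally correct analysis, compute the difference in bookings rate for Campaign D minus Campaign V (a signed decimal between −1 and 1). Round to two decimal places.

The engagement tier-specific comparison favours Campaign D throughout, but the pooled figures favour Campaign V. The question is whether to condition on engagement tier.
Engagement tier lies on the pathway campaign → engagement tier → outcome, so adjusting for it blocks the indirect effect. For the total causal effect of campaign, use the unadjusted pooled rates.
The causal difference is the pooled difference: 0.235 − 0.283 = -0.048.

-0.05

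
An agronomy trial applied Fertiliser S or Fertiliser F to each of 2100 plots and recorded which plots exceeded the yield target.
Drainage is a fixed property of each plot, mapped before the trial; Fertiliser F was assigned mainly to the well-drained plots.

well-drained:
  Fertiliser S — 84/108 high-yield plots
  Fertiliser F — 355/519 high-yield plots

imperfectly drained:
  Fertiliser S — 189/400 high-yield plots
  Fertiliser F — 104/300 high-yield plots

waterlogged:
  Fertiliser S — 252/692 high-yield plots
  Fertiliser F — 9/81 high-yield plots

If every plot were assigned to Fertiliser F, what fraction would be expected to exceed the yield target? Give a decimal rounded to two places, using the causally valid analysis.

Within every field drainage level Fertiliser S has the higher rate, yet pooled Fertiliser F does — Simpson's reversal.
Here field drainage is a common cause — it drives both which fertiliser a case falls under and the outcome. The crude comparison mixes populations; the stratum-specific rates are the causally relevant ones.
Standardising Fertiliser F to the population field drainage mix: 0.299·355/519 + 0.333·104/300 + 0.368·9/81 = 0.361.

0.36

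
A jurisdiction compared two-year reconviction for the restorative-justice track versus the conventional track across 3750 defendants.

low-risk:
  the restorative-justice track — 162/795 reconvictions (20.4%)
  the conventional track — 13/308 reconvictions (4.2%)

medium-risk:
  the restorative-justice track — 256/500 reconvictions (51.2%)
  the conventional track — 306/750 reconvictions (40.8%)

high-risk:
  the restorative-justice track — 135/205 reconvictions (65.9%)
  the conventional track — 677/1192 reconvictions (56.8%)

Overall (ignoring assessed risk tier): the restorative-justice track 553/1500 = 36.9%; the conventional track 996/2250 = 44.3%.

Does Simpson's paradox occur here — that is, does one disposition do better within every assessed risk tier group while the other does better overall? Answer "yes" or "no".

yes

Within each assessed risk tier level (low-risk 20.4% vs 4.2%; medium-risk 51.2% vs 40.8%; high-risk 65.9% vs 56.8%), the conventional track has the lower rate every time. Pooled: 36.9% vs 44.3% — the restorative-justice track has the lower rate overall. The two comparisons disagree.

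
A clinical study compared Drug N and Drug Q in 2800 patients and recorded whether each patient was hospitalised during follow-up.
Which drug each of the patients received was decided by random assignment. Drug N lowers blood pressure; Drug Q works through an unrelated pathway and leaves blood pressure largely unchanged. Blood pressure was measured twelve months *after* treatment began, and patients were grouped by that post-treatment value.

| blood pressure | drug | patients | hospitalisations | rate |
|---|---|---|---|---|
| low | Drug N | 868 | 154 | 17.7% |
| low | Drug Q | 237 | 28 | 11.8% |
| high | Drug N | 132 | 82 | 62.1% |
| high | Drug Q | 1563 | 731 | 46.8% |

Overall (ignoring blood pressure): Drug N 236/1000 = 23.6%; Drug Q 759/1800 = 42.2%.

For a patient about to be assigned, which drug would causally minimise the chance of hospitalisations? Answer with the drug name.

Drug N

Blood pressure lies on the pathway drug → blood pressure → outcome, so adjusting for it blocks the indirect effect. For the total causal effect of drug, use the unadjusted pooled rates.
Pooled: Drug N 23.6% vs Drug Q 42.2%; Drug N is lower overall.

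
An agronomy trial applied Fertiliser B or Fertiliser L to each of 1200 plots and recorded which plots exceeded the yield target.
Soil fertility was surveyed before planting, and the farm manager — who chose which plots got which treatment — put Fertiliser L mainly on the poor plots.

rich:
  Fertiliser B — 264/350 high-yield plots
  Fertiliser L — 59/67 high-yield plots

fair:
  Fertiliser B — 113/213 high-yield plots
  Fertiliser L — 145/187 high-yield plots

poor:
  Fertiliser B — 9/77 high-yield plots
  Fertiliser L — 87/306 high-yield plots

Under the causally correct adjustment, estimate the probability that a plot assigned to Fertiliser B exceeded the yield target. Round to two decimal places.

The stratified and pooled comparisons disagree (Fertiliser L wins within each soil fertility; Fertiliser B wins overall), so the answer turns on the causal role of soil fertility.
Since soil fertility is a pre-existing factor (not a product of the fertiliser) and it affects the outcome on its own, it is a confounder. The stratified rates, not the pooled rate, identify the causal effect.
Standardising Fertiliser B to the population soil fertility mix: 0.347·264/350 + 0.333·113/213 + 0.319·9/77 = 0.476.

0.48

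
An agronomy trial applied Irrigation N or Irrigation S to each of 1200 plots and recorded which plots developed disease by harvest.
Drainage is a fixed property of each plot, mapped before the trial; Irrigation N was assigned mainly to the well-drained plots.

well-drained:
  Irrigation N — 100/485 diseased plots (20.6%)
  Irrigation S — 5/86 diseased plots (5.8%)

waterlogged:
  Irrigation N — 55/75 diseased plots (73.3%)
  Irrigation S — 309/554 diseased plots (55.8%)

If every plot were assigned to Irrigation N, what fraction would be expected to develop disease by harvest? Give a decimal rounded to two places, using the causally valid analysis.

Field drainage satisfies the back-door criterion: it is not a descendant of the irrigation, and it blocks the spurious path from irrigation to outcome. Adjusting for it (i.e., using the within-field drainage rates) gives the causal effect.
Standardising Irrigation N to the population field drainage mix: 0.476·100/485 + 0.524·55/75 = 0.482.

0.48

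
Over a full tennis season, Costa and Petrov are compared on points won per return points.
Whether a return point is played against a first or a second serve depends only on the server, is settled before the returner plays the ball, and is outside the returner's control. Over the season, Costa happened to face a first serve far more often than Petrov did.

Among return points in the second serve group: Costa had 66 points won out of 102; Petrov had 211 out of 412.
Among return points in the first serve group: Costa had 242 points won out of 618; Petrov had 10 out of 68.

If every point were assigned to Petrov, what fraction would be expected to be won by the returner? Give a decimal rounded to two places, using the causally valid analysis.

The serve type-specific comparison favours Costa throughout, but the pooled figures favour Petrov. The question is whether to condition on serve type.
The imbalance in serve type arose from how return points were allocated, not from anything the player did; and serve type independently affects the outcome. The pooled gap is confounded — condition on serve type.
Standardising Petrov to the population serve type mix: 0.428·211/412 + 0.572·10/68 = 0.303.

0.30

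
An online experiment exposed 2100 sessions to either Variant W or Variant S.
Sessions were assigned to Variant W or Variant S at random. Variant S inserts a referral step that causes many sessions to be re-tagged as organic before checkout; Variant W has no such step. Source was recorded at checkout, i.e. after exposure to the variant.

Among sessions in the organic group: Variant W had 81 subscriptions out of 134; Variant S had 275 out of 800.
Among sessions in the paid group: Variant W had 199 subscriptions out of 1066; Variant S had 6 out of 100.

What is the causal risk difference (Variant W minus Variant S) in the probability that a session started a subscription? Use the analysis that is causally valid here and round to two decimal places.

The distribution of traffic source is itself part of what the variant does — it is an intermediate outcome. Holding it fixed would remove that part of the effect; the total effect is the pooled difference.
The causal difference is the pooled difference: 0.233 − 0.312 = -0.079.

-0.08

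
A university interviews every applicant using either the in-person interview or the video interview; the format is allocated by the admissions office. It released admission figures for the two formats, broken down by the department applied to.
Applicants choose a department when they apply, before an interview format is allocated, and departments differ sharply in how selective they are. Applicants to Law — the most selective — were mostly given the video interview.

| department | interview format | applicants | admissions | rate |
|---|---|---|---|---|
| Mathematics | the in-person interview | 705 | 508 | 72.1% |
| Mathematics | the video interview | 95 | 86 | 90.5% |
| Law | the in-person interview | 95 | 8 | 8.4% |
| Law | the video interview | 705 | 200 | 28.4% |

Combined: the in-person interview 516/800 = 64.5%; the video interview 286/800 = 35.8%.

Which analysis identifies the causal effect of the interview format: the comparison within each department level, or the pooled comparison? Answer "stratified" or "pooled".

stratified

Since department is a pre-existing factor (not a product of the interview format) and it affects the outcome on its own, it is a confounder. The stratified rates, not the pooled rate, identify the causal effect.
Within each level — Mathematics: 72.1% vs 90.5%; Law: 8.4% vs 28.4% — the video interview is higher every time.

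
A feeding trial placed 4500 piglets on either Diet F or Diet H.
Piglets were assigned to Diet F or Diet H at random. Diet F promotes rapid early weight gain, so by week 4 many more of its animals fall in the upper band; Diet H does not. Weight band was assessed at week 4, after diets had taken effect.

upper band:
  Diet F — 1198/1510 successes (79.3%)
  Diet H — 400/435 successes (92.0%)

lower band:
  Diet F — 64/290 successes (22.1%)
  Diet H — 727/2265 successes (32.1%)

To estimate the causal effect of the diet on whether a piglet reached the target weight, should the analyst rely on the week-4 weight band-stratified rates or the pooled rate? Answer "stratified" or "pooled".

pooled

Week-4 weight band is downstream of the diet. One should not condition on a consequence of treatment, so the overall rates are the right comparison.
Pooled: Diet F 70.1% vs Diet H 41.7%; Diet F is higher overall.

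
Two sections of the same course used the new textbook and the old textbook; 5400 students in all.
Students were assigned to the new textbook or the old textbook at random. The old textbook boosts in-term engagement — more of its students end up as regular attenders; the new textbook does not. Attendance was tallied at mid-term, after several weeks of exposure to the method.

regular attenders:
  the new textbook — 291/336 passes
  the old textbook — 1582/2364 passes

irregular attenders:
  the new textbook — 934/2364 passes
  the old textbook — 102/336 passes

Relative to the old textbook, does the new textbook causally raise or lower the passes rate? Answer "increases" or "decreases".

Mid-term attendance lies on the pathway teaching method → mid-term attendance → outcome, so adjusting for it blocks the indirect effect. For the total causal effect of teaching method, use the unadjusted pooled rates.
Pooled: the new textbook 45.4% vs the old textbook 62.4%; the old textbook is higher overall.

decreases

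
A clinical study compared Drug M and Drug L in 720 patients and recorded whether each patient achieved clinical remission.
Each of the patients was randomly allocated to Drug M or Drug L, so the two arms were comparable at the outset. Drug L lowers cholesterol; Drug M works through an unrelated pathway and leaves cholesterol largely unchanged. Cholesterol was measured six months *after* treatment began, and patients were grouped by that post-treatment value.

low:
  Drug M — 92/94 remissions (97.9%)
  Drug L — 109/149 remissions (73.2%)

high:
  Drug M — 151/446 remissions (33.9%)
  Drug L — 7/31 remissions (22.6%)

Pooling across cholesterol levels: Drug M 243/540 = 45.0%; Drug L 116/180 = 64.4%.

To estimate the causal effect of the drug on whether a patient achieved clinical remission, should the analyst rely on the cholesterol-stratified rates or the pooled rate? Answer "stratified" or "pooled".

Stratifying would compare drugs among patients the drugs themselves sorted into cholesterol groups — a form of selection on an intermediate. The unconditioned pooled rates give the total causal effect.
Pooled: Drug M 45.0% vs Drug L 64.4%; Drug L is higher overall.

pooled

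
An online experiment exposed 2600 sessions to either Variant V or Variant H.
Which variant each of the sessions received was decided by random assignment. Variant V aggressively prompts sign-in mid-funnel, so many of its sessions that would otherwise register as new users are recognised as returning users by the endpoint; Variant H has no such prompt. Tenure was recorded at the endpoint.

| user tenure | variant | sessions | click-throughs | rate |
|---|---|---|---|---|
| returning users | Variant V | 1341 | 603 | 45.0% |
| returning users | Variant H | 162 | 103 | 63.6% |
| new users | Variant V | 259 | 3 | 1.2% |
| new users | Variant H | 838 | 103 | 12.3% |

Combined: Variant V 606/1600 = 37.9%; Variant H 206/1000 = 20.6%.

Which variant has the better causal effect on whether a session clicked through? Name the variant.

Variant V

User tenure here is a post-treatment variable shaped by the variant; conditioning on it would introduce bias rather than remove it. The overall comparison is the causal one.
Pooled: Variant V 37.9% vs Variant H 20.6%; Variant V is higher overall.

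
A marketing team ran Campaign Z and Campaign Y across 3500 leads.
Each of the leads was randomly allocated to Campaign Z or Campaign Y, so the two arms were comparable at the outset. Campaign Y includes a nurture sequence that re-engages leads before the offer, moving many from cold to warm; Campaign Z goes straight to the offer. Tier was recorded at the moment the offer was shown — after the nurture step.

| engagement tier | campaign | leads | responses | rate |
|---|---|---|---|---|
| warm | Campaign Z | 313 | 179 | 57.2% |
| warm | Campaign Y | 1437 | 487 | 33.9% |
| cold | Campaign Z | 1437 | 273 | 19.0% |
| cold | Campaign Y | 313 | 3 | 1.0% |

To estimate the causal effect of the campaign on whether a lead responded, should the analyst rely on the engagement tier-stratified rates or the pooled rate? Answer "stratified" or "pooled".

pooled

Campaign Z is higher inside every engagement tier stratum but Campaign Y is higher in aggregate. Whether to stratify depends on how engagement tier relates to the campaign.
The distribution of engagement tier is itself part of what the campaign does — it is an intermediate outcome. Holding it fixed would remove that part of the effect; the total effect is the pooled difference.
Pooled: Campaign Z 25.8% vs Campaign Y 28.0%; Campaign Y is higher overall.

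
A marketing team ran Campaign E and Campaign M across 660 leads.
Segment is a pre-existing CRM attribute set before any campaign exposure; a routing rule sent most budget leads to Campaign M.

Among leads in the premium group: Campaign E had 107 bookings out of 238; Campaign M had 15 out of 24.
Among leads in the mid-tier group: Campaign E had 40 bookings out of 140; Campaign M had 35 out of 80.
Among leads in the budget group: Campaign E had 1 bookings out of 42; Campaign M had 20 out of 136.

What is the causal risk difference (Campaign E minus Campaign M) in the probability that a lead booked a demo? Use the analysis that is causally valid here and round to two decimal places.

-0.15

Campaign M is higher inside every customer segment stratum but Campaign E is higher in aggregate. Whether to stratify depends on how customer segment relates to the campaign.
Customer segment differs across campaigns for reasons unrelated to any effect of the campaign itself, and it separately predicts the outcome — a classic confounder. We must compare within customer segment levels.
Adjusting over the population distribution of customer segment: 0.397·(0.450−0.625) + 0.333·(0.286−0.438) + 0.270·(0.024−0.147) = -0.153.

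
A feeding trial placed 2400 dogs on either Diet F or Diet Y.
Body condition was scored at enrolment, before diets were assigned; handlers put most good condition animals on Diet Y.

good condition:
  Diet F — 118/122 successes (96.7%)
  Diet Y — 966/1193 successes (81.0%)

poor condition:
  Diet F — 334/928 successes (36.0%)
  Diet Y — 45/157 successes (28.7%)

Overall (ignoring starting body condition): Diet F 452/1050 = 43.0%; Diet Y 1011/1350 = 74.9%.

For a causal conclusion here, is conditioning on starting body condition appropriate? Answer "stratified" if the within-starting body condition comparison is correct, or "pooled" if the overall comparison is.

stratified

Starting body condition satisfies the back-door criterion: it is not a descendant of the diet, and it blocks the spurious path from diet to outcome. Adjusting for it (i.e., using the within-starting body condition rates) gives the causal effect.
Within each level — good condition: 96.7% vs 81.0%; poor condition: 36.0% vs 28.7% — Diet F is higher every time.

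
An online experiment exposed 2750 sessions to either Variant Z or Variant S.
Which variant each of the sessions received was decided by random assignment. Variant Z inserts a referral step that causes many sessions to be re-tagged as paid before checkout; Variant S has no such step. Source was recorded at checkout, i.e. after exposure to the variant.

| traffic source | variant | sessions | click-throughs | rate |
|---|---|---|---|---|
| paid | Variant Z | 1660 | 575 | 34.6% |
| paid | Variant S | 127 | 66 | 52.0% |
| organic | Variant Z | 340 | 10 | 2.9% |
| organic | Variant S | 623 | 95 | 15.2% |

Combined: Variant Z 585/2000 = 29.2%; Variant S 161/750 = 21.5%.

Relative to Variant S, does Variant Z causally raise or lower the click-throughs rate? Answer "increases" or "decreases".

increases

Within every traffic source level Variant S has the higher rate, yet pooled Variant Z does — Simpson's reversal.
The distribution of traffic source is itself part of what the variant does — it is an intermediate outcome. Holding it fixed would remove that part of the effect; the total effect is the pooled difference.
Pooled: Variant Z 29.2% vs Variant S 21.5%; Variant Z is higher overall.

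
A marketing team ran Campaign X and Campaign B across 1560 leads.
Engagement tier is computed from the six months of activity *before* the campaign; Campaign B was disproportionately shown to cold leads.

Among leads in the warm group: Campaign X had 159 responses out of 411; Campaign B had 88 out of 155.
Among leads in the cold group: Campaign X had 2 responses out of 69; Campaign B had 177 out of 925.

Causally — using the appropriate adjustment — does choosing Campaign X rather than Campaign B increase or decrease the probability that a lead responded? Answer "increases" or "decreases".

Nothing the campaign does changes engagement tier; the imbalance is an allocation artefact. With engagement tier also predicting the outcome, the pooled figure is confounded, and the within-stratum comparison is the causal one.
Within each level — warm: 38.7% vs 56.8%; cold: 2.9% vs 19.1% — Campaign B is higher every time.

decreases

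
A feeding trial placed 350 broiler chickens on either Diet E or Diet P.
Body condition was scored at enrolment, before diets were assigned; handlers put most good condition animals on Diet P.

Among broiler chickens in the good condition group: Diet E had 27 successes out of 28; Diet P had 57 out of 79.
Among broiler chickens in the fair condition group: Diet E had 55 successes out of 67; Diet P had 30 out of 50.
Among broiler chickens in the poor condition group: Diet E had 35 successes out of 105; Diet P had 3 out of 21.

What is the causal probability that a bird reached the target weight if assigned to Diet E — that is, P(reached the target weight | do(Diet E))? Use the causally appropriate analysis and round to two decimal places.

The stratified and pooled comparisons disagree (Diet E wins within each starting body condition; Diet P wins overall), so the answer turns on the causal role of starting body condition.
Starting body condition is set before the diet has any effect — it is not caused by the diet — and it independently drives the outcome. That makes it a confounder, so the causal comparison is within starting body condition levels.
Standardising Diet E to the population starting body condition mix: 0.306·27/28 + 0.334·55/67 + 0.360·35/105 = 0.689.

0.69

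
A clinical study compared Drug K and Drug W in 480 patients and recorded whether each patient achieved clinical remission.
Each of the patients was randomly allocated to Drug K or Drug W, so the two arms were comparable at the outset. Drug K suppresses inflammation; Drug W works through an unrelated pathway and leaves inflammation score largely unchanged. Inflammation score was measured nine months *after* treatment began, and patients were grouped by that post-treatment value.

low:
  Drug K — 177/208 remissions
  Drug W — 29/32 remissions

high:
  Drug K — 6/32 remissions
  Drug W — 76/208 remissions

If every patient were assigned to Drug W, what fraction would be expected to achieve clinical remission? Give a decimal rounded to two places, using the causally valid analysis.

Inflammation score here is a post-treatment variable shaped by the drug; conditioning on it would introduce bias rather than remove it. The overall comparison is the causal one.
So P(outcome | do(Drug W)) is just the pooled rate for Drug W: 105/240 = 0.438.

0.44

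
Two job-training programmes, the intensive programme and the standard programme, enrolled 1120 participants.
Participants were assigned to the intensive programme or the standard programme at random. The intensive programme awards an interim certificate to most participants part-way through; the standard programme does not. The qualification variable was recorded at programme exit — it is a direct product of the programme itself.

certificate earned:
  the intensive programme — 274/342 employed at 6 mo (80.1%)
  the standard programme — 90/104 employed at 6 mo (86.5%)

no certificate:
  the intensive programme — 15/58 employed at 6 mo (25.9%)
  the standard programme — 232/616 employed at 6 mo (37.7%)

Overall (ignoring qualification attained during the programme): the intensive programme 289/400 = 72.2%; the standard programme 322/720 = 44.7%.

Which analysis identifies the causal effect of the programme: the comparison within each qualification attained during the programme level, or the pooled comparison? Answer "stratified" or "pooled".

pooled

Qualification attained during the programme here is a post-treatment variable shaped by the programme; conditioning on it would introduce bias rather than remove it. The overall comparison is the causal one.
Pooled: the intensive programme 72.2% vs the standard programme 44.7%; the intensive programme is higher overall.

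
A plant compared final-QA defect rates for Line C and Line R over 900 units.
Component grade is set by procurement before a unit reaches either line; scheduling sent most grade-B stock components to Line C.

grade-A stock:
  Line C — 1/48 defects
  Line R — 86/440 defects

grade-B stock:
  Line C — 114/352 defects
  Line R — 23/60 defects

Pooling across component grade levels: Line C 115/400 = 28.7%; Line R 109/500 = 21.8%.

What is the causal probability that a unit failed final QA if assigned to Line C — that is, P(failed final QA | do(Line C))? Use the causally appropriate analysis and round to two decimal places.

0.16

Line C is lower inside every component grade stratum but Line R is lower in aggregate. Whether to stratify depends on how component grade relates to the line.
Component grade differs across lines for reasons unrelated to any effect of the line itself, and it separately predicts the outcome — a classic confounder. We must compare within component grade levels.
Standardising Line C to the population component grade mix: 0.542·1/48 + 0.458·114/352 = 0.160.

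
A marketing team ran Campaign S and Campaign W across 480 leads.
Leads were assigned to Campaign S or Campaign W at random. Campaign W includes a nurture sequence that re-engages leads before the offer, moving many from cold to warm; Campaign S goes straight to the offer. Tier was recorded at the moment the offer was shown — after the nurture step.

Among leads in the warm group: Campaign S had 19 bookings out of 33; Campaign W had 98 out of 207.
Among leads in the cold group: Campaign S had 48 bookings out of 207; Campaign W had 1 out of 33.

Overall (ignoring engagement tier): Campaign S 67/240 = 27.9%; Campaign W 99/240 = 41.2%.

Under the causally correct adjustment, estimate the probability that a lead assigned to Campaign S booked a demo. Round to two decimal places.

0.28

Campaign S is higher inside every engagement tier stratum but Campaign W is higher in aggregate. Whether to stratify depends on how engagement tier relates to the campaign.
Engagement tier is downstream of the campaign. One should not condition on a consequence of treatment, so the overall rates are the right comparison.
So P(outcome | do(Campaign S)) is just the pooled rate for Campaign S: 67/240 = 0.279.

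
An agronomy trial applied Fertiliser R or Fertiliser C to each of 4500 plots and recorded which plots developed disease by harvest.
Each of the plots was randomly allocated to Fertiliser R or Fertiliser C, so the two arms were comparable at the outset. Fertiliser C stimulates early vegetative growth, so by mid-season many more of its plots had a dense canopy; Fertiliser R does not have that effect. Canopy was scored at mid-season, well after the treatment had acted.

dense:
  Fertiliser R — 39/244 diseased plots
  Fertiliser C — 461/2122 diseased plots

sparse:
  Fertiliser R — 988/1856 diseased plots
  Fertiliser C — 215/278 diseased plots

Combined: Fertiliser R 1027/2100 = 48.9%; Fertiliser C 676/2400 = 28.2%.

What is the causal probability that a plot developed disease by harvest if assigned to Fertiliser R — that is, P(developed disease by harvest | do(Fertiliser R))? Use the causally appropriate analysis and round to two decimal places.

Stratifying would compare fertilisers among plots the fertilisers themselves sorted into mid-season canopy groups — a form of selection on an intermediate. The unconditioned pooled rates give the total causal effect.
So P(outcome | do(Fertiliser R)) is just the pooled rate for Fertiliser R: 1027/2100 = 0.489.

0.49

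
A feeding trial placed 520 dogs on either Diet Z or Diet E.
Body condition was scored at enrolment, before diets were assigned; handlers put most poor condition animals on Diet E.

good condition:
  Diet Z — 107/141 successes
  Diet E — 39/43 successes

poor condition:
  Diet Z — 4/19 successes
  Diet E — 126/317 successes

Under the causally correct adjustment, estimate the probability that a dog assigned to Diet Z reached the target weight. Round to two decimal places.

0.40

The stratified and pooled comparisons disagree (Diet E wins within each starting body condition; Diet Z wins overall), so the answer turns on the causal role of starting body condition.
The imbalance in starting body condition arose from how dogs were allocated, not from anything the diet did; and starting body condition independently affects the outcome. The pooled gap is confounded — condition on starting body condition.
Standardising Diet Z to the population starting body condition mix: 0.354·107/141 + 0.646·4/19 = 0.405.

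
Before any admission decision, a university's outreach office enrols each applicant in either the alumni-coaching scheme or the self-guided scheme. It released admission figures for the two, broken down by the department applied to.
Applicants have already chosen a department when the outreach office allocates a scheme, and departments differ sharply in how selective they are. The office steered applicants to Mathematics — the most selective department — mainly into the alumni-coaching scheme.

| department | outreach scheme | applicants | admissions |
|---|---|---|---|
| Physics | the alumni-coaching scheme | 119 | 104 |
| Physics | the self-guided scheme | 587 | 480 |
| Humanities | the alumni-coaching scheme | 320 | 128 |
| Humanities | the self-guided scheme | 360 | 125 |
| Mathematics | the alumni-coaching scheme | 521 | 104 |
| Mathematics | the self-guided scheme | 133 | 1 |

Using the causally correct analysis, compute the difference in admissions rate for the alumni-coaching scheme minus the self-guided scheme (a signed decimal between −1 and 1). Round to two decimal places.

The department-specific comparison favours the alumni-coaching scheme throughout, but the pooled figures favour the self-guided scheme. The question is whether to condition on department.
Since department is a pre-existing factor (not a product of the outreach scheme) and it affects the outcome on its own, it is a confounder. The stratified rates, not the pooled rate, identify the causal effect.
Adjusting over the population distribution of department: 0.346·(0.874−0.818) + 0.333·(0.400−0.347) + 0.321·(0.200−0.008) = +0.099.

+0.10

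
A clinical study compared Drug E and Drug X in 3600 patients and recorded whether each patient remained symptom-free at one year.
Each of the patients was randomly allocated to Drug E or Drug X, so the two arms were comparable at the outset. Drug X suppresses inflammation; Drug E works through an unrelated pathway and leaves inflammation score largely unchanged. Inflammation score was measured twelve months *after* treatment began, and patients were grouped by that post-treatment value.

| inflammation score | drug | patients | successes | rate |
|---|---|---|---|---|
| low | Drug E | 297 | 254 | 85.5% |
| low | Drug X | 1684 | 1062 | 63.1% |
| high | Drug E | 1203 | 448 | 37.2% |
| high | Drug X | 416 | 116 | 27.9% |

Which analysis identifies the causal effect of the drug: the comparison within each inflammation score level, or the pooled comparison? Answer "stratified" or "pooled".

pooled

Drug E is higher inside every inflammation score stratum but Drug X is higher in aggregate. Whether to stratify depends on how inflammation score relates to the drug.
Stratifying would compare drugs among patients the drugs themselves sorted into inflammation score groups — a form of selection on an intermediate. The unconditioned pooled rates give the total causal effect.
Pooled: Drug E 46.8% vs Drug X 56.1%; Drug X is higher overall.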